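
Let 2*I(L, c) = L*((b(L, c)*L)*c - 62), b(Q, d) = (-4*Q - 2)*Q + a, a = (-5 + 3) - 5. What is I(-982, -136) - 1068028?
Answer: 252810121919262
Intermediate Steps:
a = -7 (a = -2 - 5 = -7)
b(Q, d) = -7 + Q*(-2 - 4*Q) (b(Q, d) = (-4*Q - 2)*Q - 7 = (-2 - 4*Q)*Q - 7 = Q*(-2 - 4*Q) - 7 = -7 + Q*(-2 - 4*Q))
I(L, c) = L*(-62 + L*c*(-7 - 4*L² - 2*L))/2 (I(L, c) = (L*(((-7 - 4*L² - 2*L)*L)*c - 62))/2 = (L*((L*(-7 - 4*L² - 2*L))*c - 62))/2 = (L*(L*c*(-7 - 4*L² - 2*L) - 62))/2 = (L*(-62 + L*c*(-7 - 4*L² - 2*L)))/2 = L*(-62 + L*c*(-7 - 4*L² - 2*L))/2)
I(-982, -136) - 1068028 = -½*(-982)*(62 - 982*(-136)*(7 + 2*(-982) + 4*(-982)²)) - 1068028 = -½*(-982)*(62 - 982*(-136)*(7 - 1964 + 4*964324)) - 1068028 = -½*(-982)*(62 - 982*(-136)*(7 - 1964 + 3857296)) - 1068028 = -½*(-982)*(62 - 982*(-136)*3855339) - 1068028 = -½*(-982)*(62 + 514888234128) - 1068028 = -½*(-982)*514888234190 - 1068028 = 252810122987290 - 1068028 = 252810121919262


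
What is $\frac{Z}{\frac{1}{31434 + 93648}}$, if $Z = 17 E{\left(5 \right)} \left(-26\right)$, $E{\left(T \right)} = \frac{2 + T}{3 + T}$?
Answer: $- \frac{96750927}{2} \approx -4.8375 \cdot 10^{7}$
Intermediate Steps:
$E{\left(T \right)} = \frac{2 + T}{3 + T}$
$Z = - \frac{1547}{4}$ ($Z = 17 \frac{2 + 5}{3 + 5} \left(-26\right) = 17 \cdot \frac{1}{8} \cdot 7 \left(-26\right) = 17 \cdot \frac{7}{8} \left(-26\right) = \frac{119}{8} \left(-26\right) = - \frac{1547}{4} \approx -386.75$)
$\frac{Z}{\frac{1}{31434 + 93648}} = - \frac{1547}{4 \frac{1}{31434 + 93648}} = - \frac{1547}{4 \cdot \frac{1}{125082}} = - \frac{1547 \frac{1}{\frac{1}{125082}}}{4} = \left(- \frac{1547}{4}\right) 125082 = - \frac{96750927}{2}$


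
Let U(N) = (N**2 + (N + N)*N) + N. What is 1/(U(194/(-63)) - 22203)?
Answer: -1323/29341007 ≈ -4.5090e-5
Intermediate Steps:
U(N) = N + 3*N**2 (U(N) = (N**2 + (2*N)*N) + N = (N**2 + 2*N**2) + N = 3*N**2 + N = N + 3*N**2)
1/(U(194/(-63)) - 22203) = 1/((194/(-63))*(1 + 3*(194/(-63))) - 22203) = 1/((194*(-1/63))*(1 + 3*(194*(-1/63))) - 22203) = 1/(-194*(1 + 3*(-194/63))/63 - 22203) = 1/(-194*(1 - 194/21)/63 - 22203) = 1/(-194/63*(-173/21) - 22203) = 1/(33562/1323 - 22203) = 1/(-29341007/1323) = -1323/29341007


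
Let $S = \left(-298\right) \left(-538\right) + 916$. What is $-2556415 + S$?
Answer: $-2395175$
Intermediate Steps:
$S = 161240$ ($S = 160324 + 916 = 161240$)
$-2556415 + S = -2556415 + 161240 = -2395175$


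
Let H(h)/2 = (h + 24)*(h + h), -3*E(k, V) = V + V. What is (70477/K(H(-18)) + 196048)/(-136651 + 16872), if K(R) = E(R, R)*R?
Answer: -24391437491/14902424064 ≈ -1.6367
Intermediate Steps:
E(k, V) = -2*V/3 (E(k, V) = -(V + V)/3 = -2*V/3)
H(h) = 4*h*(24 + h) (H(h) = 2*((h + 24)*(h + h)) = 2*((24 + h)*(2*h)) = 2*(2*h*(24 + h)) = 4*h*(24 + h))
K(R) = -2*R²/3 (K(R) = (-2*R/3)*R = -2*R²/3)
(70477/K(H(-18)) + 196048)/(-136651 + 16872) = (70477/((-2*5184*(24 - 18)²/3)) + 196048)/(-136651 + 16872) = (70477/((-2*(4*(-18)*6)²/3)) + 196048)/(-119779) = (70477/((-⅔*(-432)²)) + 196048)*(-1/119779) = (70477/((-⅔*186624)) + 196048)*(-1/119779) = (70477/(-124416) + 196048)*(-1/119779) = (70477*(-1/124416) + 196048)*(-1/119779) = (-70477/124416 + 196048)*(-1/119779) = (24391437491/124416)*(-1/119779) = -24391437491/14902424064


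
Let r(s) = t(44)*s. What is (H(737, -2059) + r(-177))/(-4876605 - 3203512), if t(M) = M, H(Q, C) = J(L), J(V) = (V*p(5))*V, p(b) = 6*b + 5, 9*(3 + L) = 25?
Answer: 630688/654489477 ≈ 0.00096363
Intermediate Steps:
L = -2/9 (L = -3 + (1/9)*25 = -3 + 25/9 = -2/9 ≈ -0.22222)
p(b) = 5 + 6*b
J(V) = 35*V**2 (J(V) = (V*(5 + 6*5))*V = (V*(5 + 30))*V = (V*35)*V = (35*V)*V = 35*V**2)
H(Q, C) = 140/81 (H(Q, C) = 35*(-2/9)**2 = 35*(4/81) = 140/81)
r(s) = 44*s
(H(737, -2059) + r(-177))/(-4876605 - 3203512) = (140/81 + 44*(-177))/(-4876605 - 3203512) = (140/81 - 7788)/(-8080117) = -630688/81*(-1/8080117) = 630688/654489477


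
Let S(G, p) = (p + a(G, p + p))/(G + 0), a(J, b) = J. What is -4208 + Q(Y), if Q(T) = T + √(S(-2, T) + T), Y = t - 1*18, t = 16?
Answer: -4210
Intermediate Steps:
Y = -2 (Y = 16 - 1*18 = 16 - 18 = -2)
S(G, p) = (G + p)/G (S(G, p) = (p + G)/(G + 0) = (G + p)/G)
Q(T) = T + √(1 + T/2) (Q(T) = T + √((-2 + T)/(-2) + T) = T + √(-(-2 + T)/2 + T) = T + √((1 - T/2) + T) = T + √(1 + T/2))
-4208 + Q(Y) = -4208 + (-2 + √(4 + 2*(-2))/2) = -4208 + (-2 + √(4 - 4)/2) = -4208 + (-2 + √0/2) = -4208 + (-2 + (½)*0) = -4208 + (-2 + 0) = -4208 - 2 = -4210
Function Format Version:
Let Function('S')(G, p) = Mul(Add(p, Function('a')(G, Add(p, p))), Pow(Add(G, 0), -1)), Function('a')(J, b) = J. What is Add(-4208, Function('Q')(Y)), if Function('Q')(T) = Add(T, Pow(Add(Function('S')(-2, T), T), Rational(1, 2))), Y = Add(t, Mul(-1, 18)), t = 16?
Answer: -4210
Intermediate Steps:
Y = -2 (Y = Add(16, Mul(-1, 18)) = Add(16, -18) = -2)
Function('S')(G, p) = Mul(Pow(G, -1), Add(G, p)) (Function('S')(G, p) = Mul(Add(p, G), Pow(Add(G, 0), -1)) = Mul(Add(G, p), Pow(G, -1)) = Mul(Pow(G, -1), Add(G, p)))
Function('Q')(T) = Add(T, Pow(Add(1, Mul(Rational(1, 2), T)), Rational(1, 2))) (Function('Q')(T) = Add(T, Pow(Add(Mul(Pow(-2, -1), Add(-2, T)), T), Rational(1, 2))) = Add(T, Pow(Add(Mul(Rational(-1, 2), Add(-2, T)), T), Rational(1, 2))) = Add(T, Pow(Add(Add(1, Mul(Rational(-1, 2), T)), T), Rational(1, 2))) = Add(T, Pow(Add(1, Mul(Rational(1, 2), T)), Rational(1, 2))))
Add(-4208, Function('Q')(Y)) = Add(-4208, Add(-2, Mul(Rational(1, 2), Pow(Add(4, Mul(2, -2)), Rational(1, 2))))) = Add(-4208, Add(-2, Mul(Rational(1, 2), Pow(Add(4, -4), Rational(1, 2))))) = Add(-4208, Add(-2, Mul(Rational(1, 2), Pow(0, Rational(1, 2))))) = Add(-4208, Add(-2, Mul(Rational(1, 2), 0))) = Add(-4208, Add(-2, 0)) = Add(-4208, -2) = -4210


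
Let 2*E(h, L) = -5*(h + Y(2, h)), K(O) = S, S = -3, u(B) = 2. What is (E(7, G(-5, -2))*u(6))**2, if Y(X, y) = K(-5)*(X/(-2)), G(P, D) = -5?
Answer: 2500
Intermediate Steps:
K(O) = -3
Y(X, y) = 3*X/2 (Y(X, y) = -3*X/(-2) = -3*X*(-1)/2 = -(-3)*X/2 = 3*X/2)
E(h, L) = -15/2 - 5*h/2 (E(h, L) = (-5*(h + (3/2)*2))/2 = (-5*(h + 3))/2 = (-5*(3 + h))/2 = (-15 - 5*h)/2 = -15/2 - 5*h/2)
(E(7, G(-5, -2))*u(6))**2 = ((-15/2 - 5/2*7)*2)**2 = ((-15/2 - 35/2)*2)**2 = (-25*2)**2 = (-50)**2 = 2500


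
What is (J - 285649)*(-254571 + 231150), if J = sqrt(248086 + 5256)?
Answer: 6690185229 - 23421*sqrt(253342) ≈ 6.6784e+9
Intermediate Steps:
J = sqrt(253342) ≈ 503.33
(J - 285649)*(-254571 + 231150) = (sqrt(253342) - 285649)*(-254571 + 231150) = (-285649 + sqrt(253342))*(-23421) = 6690185229 - 23421*sqrt(253342)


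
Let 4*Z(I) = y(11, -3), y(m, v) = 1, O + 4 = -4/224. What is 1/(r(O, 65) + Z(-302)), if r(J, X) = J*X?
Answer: -56/14611 ≈ -0.0038327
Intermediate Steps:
O = -225/56 (O = -4 - 4/224 = -4 - 4*1/224 = -4 - 1/56 = -225/56 ≈ -4.0179)
Z(I) = ¼ (Z(I) = (¼)*1 = ¼)
1/(r(O, 65) + Z(-302)) = 1/(-225/56*65 + ¼) = 1/(-14625/56 + ¼) = 1/(-14611/56) = -56/14611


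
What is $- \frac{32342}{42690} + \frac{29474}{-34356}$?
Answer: $- \frac{197448901}{122221470} \approx -1.6155$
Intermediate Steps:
$- \frac{32342}{42690} + \frac{29474}{-34356} = \left(-32342\right) \frac{1}{42690} + 29474 \left(- \frac{1}{34356}\right) = - \frac{16171}{21345} - \frac{14737}{17178} = - \frac{197448901}{122221470}$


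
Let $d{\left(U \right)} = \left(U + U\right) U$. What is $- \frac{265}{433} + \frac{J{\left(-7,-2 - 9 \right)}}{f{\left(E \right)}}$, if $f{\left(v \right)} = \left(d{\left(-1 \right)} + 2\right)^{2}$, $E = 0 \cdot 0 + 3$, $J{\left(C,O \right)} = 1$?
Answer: $- \frac{3807}{6928} \approx -0.54951$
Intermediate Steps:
$d{\left(U \right)} = 2 U^{2}$ ($d{\left(U \right)} = 2 U U = 2 U^{2}$)
$E = 3$ ($E = 0 + 3 = 3$)
$f{\left(v \right)} = 16$ ($f{\left(v \right)} = \left(2 \left(-1\right)^{2} + 2\right)^{2} = \left(2 \cdot 1 + 2\right)^{2} = \left(2 + 2\right)^{2} = 4^{2} = 16$)
$- \frac{265}{433} + \frac{J{\left(-7,-2 - 9 \right)}}{f{\left(E \right)}} = - \frac{265}{433} + 1 \cdot \frac{1}{16} = \left(-265\right) \frac{1}{433} + 1 \cdot \frac{1}{16} = - \frac{265}{433} + \frac{1}{16} = - \frac{3807}{6928}$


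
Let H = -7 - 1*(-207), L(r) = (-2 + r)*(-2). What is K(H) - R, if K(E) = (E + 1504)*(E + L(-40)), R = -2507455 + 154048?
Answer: 2837343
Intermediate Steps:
R = -2353407
L(r) = 4 - 2*r
H = 200 (H = -7 + 207 = 200)
K(E) = (84 + E)*(1504 + E) (K(E) = (E + 1504)*(E + (4 - 2*(-40))) = (1504 + E)*(E + (4 + 80)) = (1504 + E)*(E + 84) = (1504 + E)*(84 + E) = (84 + E)*(1504 + E))
K(H) - R = (126336 + 200² + 1588*200) - 1*(-2353407) = (126336 + 40000 + 317600) + 2353407 = 483936 + 2353407 = 2837343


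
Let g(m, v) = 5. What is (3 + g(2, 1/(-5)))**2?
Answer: 64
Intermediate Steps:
(3 + g(2, 1/(-5)))**2 = (3 + 5)**2 = 8**2 = 64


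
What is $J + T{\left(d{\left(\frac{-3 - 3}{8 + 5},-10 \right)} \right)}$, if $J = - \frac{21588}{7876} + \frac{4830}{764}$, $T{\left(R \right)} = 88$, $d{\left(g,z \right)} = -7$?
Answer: $\frac{68883385}{752158} \approx 91.581$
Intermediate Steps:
$J = \frac{2693481}{752158}$ ($J = \left(-21588\right) \frac{1}{7876} + 4830 \cdot \frac{1}{764} = - \frac{5397}{1969} + \frac{2415}{382} = \frac{2693481}{752158} \approx 3.581$)
$J + T{\left(d{\left(\frac{-3 - 3}{8 + 5},-10 \right)} \right)} = \frac{2693481}{752158} + 88 = \frac{68883385}{752158}$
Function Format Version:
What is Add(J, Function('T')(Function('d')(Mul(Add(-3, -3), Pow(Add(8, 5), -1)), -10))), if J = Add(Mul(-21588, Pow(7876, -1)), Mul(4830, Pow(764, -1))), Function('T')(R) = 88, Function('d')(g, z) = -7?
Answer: Rational(68883385, 752158) ≈ 91.581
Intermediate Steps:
J = Rational(2693481, 752158) (J = Add(Mul(-21588, Rational(1, 7876)), Mul(4830, Rational(1, 764))) = Add(Rational(-5397, 1969), Rational(2415, 382)) = Rational(2693481, 752158) ≈ 3.5810)
Add(J, Function('T')(Function('d')(Mul(Add(-3, -3), Pow(Add(8, 5), -1)), -10))) = Add(Rational(2693481, 752158), 88) = Rational(68883385, 752158)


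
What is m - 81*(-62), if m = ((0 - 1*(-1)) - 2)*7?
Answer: 5015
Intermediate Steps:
m = -7 (m = ((0 + 1) - 2)*7 = (1 - 2)*7 = -1*7 = -7)
m - 81*(-62) = -7 - 81*(-62) = -7 + 5022 = 5015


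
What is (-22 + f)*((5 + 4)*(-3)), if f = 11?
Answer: 297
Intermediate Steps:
(-22 + f)*((5 + 4)*(-3)) = (-22 + 11)*((5 + 4)*(-3)) = -99*(-3) = -11*(-27) = 297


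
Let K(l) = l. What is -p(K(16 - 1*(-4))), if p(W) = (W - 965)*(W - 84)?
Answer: -60480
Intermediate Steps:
p(W) = (-965 + W)*(-84 + W)
-p(K(16 - 1*(-4))) = -(81060 + (16 - 1*(-4))**2 - 1049*(16 - 1*(-4))) = -(81060 + (16 + 4)**2 - 1049*(16 + 4)) = -(81060 + 20**2 - 1049*20) = -(81060 + 400 - 20980) = -1*60480 = -60480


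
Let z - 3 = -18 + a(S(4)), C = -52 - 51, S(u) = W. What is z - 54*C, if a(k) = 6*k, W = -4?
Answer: 5523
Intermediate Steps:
S(u) = -4
C = -103
z = -39 (z = 3 + (-18 + 6*(-4)) = 3 + (-18 - 24) = 3 - 42 = -39)
z - 54*C = -39 - 54*(-103) = -39 + 5562 = 5523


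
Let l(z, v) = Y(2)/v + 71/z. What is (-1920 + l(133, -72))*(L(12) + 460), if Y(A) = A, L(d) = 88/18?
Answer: -9613301702/10773 ≈ -8.9235e+5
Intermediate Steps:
L(d) = 44/9 (L(d) = 88*(1/18) = 44/9)
l(z, v) = 2/v + 71/z
(-1920 + l(133, -72))*(L(12) + 460) = (-1920 + (2/(-72) + 71/133))*(44/9 + 460) = (-1920 + (2*(-1/72) + 71*(1/133)))*(4184/9) = (-1920 + (-1/36 + 71/133))*(4184/9) = (-1920 + 2423/4788)*(4184/9) = -9190537/4788*4184/9 = -9613301702/10773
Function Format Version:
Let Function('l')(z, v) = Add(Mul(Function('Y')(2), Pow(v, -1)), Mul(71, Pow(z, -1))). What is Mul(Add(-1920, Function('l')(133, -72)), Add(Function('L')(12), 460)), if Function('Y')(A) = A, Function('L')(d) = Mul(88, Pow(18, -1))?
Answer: Rational(-9613301702, 10773) ≈ -8.9235e+5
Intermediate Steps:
Function('L')(d) = Rational(44, 9) (Function('L')(d) = Mul(88, Rational(1, 18)) = Rational(44, 9))
Function('l')(z, v) = Add(Mul(2, Pow(v, -1)), Mul(71, Pow(z, -1)))
Mul(Add(-1920, Function('l')(133, -72)), Add(Function('L')(12), 460)) = Mul(Add(-1920, Add(Mul(2, Pow(-72, -1)), Mul(71, Pow(133, -1)))), Add(Rational(44, 9), 460)) = Mul(Add(-1920, Add(Mul(2, Rational(-1, 72)), Mul(71, Rational(1, 133)))), Rational(4184, 9)) = Mul(Add(-1920, Add(Rational(-1, 36), Rational(71, 133))), Rational(4184, 9)) = Mul(Add(-1920, Rational(2423, 4788)), Rational(4184, 9)) = Mul(Rational(-9190537, 4788), Rational(4184, 9)) = Rational(-9613301702, 10773)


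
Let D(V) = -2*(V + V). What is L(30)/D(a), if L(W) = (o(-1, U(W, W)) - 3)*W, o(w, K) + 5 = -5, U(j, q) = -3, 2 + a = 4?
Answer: 195/4 ≈ 48.750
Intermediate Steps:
a = 2 (a = -2 + 4 = 2)
o(w, K) = -10 (o(w, K) = -5 - 5 = -10)
D(V) = -4*V
L(W) = -13*W (L(W) = (-10 - 3)*W = -13*W)
L(30)/D(a) = (-13*30)/((-4*2)) = -390/(-8) = -390*(-1/8) = 195/4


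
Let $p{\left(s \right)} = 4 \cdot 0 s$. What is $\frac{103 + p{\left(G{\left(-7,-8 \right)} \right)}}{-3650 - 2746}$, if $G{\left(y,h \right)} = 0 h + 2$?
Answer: $- \frac{103}{6396} \approx -0.016104$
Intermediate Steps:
$G{\left(y,h \right)} = 2$ ($G{\left(y,h \right)} = 0 + 2 = 2$)
$p{\left(s \right)} = 0$ ($p{\left(s \right)} = 0 s = 0$)
$\frac{103 + p{\left(G{\left(-7,-8 \right)} \right)}}{-3650 - 2746} = \frac{103 + 0}{-3650 - 2746} = \frac{103}{-6396} = 103 \left(- \frac{1}{6396}\right) = - \frac{103}{6396}$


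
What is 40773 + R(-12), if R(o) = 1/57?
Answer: 2324062/57 ≈ 40773.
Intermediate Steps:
R(o) = 1/57
40773 + R(-12) = 40773 + 1/57 = 2324062/57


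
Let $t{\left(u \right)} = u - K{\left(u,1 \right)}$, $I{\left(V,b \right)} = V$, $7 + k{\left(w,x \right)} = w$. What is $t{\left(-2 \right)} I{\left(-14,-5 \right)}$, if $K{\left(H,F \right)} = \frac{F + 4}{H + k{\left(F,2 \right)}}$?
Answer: $\frac{77}{4} \approx 19.25$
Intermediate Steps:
$k{\left(w,x \right)} = -7 + w$
$K{\left(H,F \right)} = \frac{4 + F}{-7 + F + H}$ ($K{\left(H,F \right)} = \frac{F + 4}{H + \left(-7 + F\right)} = \frac{4 + F}{-7 + F + H}$)
$t{\left(u \right)} = u - \frac{5}{-6 + u}$ ($t{\left(u \right)} = u - \frac{4 + 1}{-7 + 1 + u} = u - \frac{1}{-6 + u} 5 = u - \frac{5}{-6 + u}$)
$t{\left(-2 \right)} I{\left(-14,-5 \right)} = \frac{-5 - 2 \left(-6 - 2\right)}{-6 - 2} \left(-14\right) = \frac{-5 - -16}{-8} \left(-14\right) = - \frac{-5 + 16}{8} \left(-14\right) = \left(- \frac{1}{8}\right) 11 \left(-14\right) = \left(- \frac{11}{8}\right) \left(-14\right) = \frac{77}{4}$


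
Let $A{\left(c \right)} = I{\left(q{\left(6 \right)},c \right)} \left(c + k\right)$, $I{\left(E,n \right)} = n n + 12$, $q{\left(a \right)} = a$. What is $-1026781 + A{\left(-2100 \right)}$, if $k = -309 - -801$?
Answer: $-7092326077$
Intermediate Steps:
$I{\left(E,n \right)} = 12 + n^{2}$ ($I{\left(E,n \right)} = n^{2} + 12 = 12 + n^{2}$)
$k = 492$ ($k = -309 + 801 = 492$)
$A{\left(c \right)} = \left(12 + c^{2}\right) \left(492 + c\right)$ ($A{\left(c \right)} = \left(12 + c^{2}\right) \left(c + 492\right) = \left(12 + c^{2}\right) \left(492 + c\right)$)
$-1026781 + A{\left(-2100 \right)} = -1026781 + \left(12 + \left(-2100\right)^{2}\right) \left(492 - 2100\right) = -1026781 + \left(12 + 4410000\right) \left(-1608\right) = -1026781 + 4410012 \left(-1608\right) = -1026781 - 7091299296 = -7092326077$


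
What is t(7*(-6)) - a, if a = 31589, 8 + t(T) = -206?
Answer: -31803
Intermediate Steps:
t(T) = -214 (t(T) = -8 - 206 = -214)
t(7*(-6)) - a = -214 - 1*31589 = -214 - 31589 = -31803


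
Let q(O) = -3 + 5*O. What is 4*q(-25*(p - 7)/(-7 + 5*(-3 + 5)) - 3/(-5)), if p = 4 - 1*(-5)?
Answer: -1000/3 ≈ -333.33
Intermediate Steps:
p = 9 (p = 4 + 5 = 9)
4*q(-25*(p - 7)/(-7 + 5*(-3 + 5)) - 3/(-5)) = 4*(-3 + 5*(-25*(9 - 7)/(-7 + 5*(-3 + 5)) - 3/(-5))) = 4*(-3 + 5*(-25*2/(-7 + 5*2) - 3*(-⅕))) = 4*(-3 + 5*(-25*2/(-7 + 10) + ⅗)) = 4*(-3 + 5*(-25/(3*(½)) + ⅗)) = 4*(-3 + 5*(-25/3/2 + ⅗)) = 4*(-3 + 5*(-25*⅔ + ⅗)) = 4*(-3 + 5*(-50/3 + ⅗)) = 4*(-3 + 5*(-241/15)) = 4*(-3 - 241/3) = 4*(-250/3) = -1000/3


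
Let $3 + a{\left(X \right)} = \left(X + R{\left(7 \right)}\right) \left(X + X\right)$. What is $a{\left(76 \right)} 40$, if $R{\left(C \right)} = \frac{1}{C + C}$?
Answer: $\frac{3236760}{7} \approx 4.6239 \cdot 10^{5}$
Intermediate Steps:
$R{\left(C \right)} = \frac{1}{2 C}$
$a{\left(X \right)} = -3 + 2 X \left(\frac{1}{14} + X\right)$ ($a{\left(X \right)} = -3 + \left(X + \frac{1}{2 \cdot 7}\right) \left(X + X\right) = -3 + \left(X + \frac{1}{2} \cdot \frac{1}{7}\right) 2 X = -3 + \left(X + \frac{1}{14}\right) 2 X = -3 + \left(\frac{1}{14} + X\right) 2 X = -3 + 2 X \left(\frac{1}{14} + X\right)$)
$a{\left(76 \right)} 40 = \left(-3 + 2 \cdot 76^{2} + \frac{1}{7} \cdot 76\right) 40 = \left(-3 + 2 \cdot 5776 + \frac{76}{7}\right) 40 = \left(-3 + 11552 + \frac{76}{7}\right) 40 = \frac{80919}{7} \cdot 40 = \frac{3236760}{7}$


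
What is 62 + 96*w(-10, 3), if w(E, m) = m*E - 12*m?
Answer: -6274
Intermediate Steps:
w(E, m) = -12*m + E*m (w(E, m) = E*m - 12*m = -12*m + E*m)
62 + 96*w(-10, 3) = 62 + 96*(3*(-12 - 10)) = 62 + 96*(3*(-22)) = 62 + 96*(-66) = 62 - 6336 = -6274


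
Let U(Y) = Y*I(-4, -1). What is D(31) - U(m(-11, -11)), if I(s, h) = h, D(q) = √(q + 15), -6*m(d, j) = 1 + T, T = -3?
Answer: ⅓ + √46 ≈ 7.1157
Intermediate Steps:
m(d, j) = ⅓ (m(d, j) = -(1 - 3)/6 = -⅙*(-2) = ⅓)
D(q) = √(15 + q)
U(Y) = -Y (U(Y) = Y*(-1) = -Y)
D(31) - U(m(-11, -11)) = √(15 + 31) - (-1)/3 = √46 - 1*(-⅓) = √46 + ⅓ = ⅓ + √46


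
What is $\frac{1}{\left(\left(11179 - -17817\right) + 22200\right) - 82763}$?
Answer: $- \frac{1}{31567} \approx -3.1679 \cdot 10^{-5}$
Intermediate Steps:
$\frac{1}{\left(\left(11179 - -17817\right) + 22200\right) - 82763} = \frac{1}{\left(\left(11179 + 17817\right) + 22200\right) - 82763} = \frac{1}{\left(28996 + 22200\right) - 82763} = \frac{1}{51196 - 82763} = \frac{1}{-31567} = - \frac{1}{31567}$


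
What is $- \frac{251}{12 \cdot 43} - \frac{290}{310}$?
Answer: $- \frac{22745}{15996} \approx -1.4219$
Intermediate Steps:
$- \frac{251}{12 \cdot 43} - \frac{290}{310} = - \frac{251}{516} - \frac{29}{31} = - \frac{22745}{15996}$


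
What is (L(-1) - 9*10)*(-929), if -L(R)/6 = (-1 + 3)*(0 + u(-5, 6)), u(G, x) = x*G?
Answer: -250830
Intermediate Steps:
u(G, x) = G*x
L(R) = 360 (L(R) = -6*(-1 + 3)*(0 - 5*6) = -12*(0 - 30) = -12*(-30) = -6*(-60) = 360)
(L(-1) - 9*10)*(-929) = (360 - 9*10)*(-929) = (360 - 90)*(-929) = 270*(-929) = -250830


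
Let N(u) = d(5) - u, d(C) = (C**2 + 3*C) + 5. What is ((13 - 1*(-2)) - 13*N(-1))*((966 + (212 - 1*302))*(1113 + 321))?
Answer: -732355272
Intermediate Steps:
d(C) = 5 + C**2 + 3*C
N(u) = 45 - u (N(u) = (5 + 5**2 + 3*5) - u = (5 + 25 + 15) - u = 45 - u)
((13 - 1*(-2)) - 13*N(-1))*((966 + (212 - 1*302))*(1113 + 321)) = ((13 - 1*(-2)) - 13*(45 - 1*(-1)))*((966 + (212 - 1*302))*(1113 + 321)) = ((13 + 2) - 13*(45 + 1))*((966 + (212 - 302))*1434) = (15 - 13*46)*((966 - 90)*1434) = (15 - 598)*(876*1434) = -583*1256184 = -732355272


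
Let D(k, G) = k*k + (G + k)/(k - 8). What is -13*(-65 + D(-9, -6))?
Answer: -3731/17 ≈ -219.47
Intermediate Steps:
D(k, G) = k² + (G + k)/(-8 + k)
-13*(-65 + D(-9, -6)) = -13*(-65 + (-6 - 9 + (-9)³ - 8*(-9)²)/(-8 - 9)) = -13*(-65 + (-6 - 9 - 729 - 8*81)/(-17)) = -13*(-65 - (-6 - 9 - 729 - 648)/17) = -13*(-65 - 1/17*(-1392)) = -13*(-65 + 1392/17) = -13*287/17 = -3731/17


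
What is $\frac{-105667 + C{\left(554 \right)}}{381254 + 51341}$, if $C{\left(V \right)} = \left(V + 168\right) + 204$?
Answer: $- \frac{104741}{432595} \approx -0.24212$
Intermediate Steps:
$C{\left(V \right)} = 372 + V$ ($C{\left(V \right)} = \left(168 + V\right) + 204 = 372 + V$)
$\frac{-105667 + C{\left(554 \right)}}{381254 + 51341} = \frac{-105667 + \left(372 + 554\right)}{381254 + 51341} = \frac{-105667 + 926}{432595} = \left(-104741\right) \frac{1}{432595} = - \frac{104741}{432595}$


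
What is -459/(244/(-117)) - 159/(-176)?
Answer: 2372631/10736 ≈ 221.00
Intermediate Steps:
-459/(244/(-117)) - 159/(-176) = -459/(244*(-1/117)) - 159*(-1/176) = -459/(-244/117) + 159/176 = -459*(-117/244) + 159/176 = 53703/244 + 159/176 = 2372631/10736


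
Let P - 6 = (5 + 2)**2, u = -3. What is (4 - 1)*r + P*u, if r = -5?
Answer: -180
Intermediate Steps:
P = 55 (P = 6 + (5 + 2)**2 = 6 + 7**2 = 6 + 49 = 55)
(4 - 1)*r + P*u = (4 - 1)*(-5) + 55*(-3) = 3*(-5) - 165 = -15 - 165 = -180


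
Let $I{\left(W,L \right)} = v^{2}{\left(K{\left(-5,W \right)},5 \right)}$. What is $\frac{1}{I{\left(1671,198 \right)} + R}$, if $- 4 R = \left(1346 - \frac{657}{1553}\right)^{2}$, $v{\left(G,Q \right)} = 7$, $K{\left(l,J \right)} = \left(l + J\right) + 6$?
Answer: $- \frac{9647236}{4366293967197} \approx -2.2095 \cdot 10^{-6}$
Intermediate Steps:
$K{\left(l,J \right)} = 6 + J + l$ ($K{\left(l,J \right)} = \left(J + l\right) + 6 = 6 + J + l$)
$R = - \frac{4366766681761}{9647236}$ ($R = - \frac{\left(1346 - \frac{657}{1553}\right)^{2}}{4} = - \frac{\left(\frac{2089681}{1553}\right)^{2}}{4} = \left(- \frac{1}{4}\right) \frac{4366766681761}{2411809} = - \frac{4366766681761}{9647236} \approx -4.5264 \cdot 10^{5}$)
$I{\left(W,L \right)} = 49$ ($I{\left(W,L \right)} = 7^{2} = 49$)
$\frac{1}{I{\left(1671,198 \right)} + R} = \frac{1}{49 - \frac{4366766681761}{9647236}} = \frac{1}{- \frac{4366293967197}{9647236}} = - \frac{9647236}{4366293967197}$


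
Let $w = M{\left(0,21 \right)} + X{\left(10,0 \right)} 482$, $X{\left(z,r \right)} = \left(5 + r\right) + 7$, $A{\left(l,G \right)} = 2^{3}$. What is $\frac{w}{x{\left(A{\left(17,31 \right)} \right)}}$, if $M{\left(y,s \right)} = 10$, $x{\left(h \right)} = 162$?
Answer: $\frac{2897}{81} \approx 35.765$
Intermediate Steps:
$A{\left(l,G \right)} = 8$
$X{\left(z,r \right)} = 12 + r$
$w = 5794$ ($w = 10 + \left(12 + 0\right) 482 = 10 + 12 \cdot 482 = 10 + 5784 = 5794$)
$\frac{w}{x{\left(A{\left(17,31 \right)} \right)}} = \frac{5794}{162} = 5794 \cdot \frac{1}{162} = \frac{2897}{81}$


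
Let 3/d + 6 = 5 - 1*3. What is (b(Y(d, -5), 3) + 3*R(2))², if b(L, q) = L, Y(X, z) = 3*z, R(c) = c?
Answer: 81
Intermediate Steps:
d = -¾ (d = 3/(-6 + (5 - 1*3)) = 3/(-6 + (5 - 3)) = 3/(-6 + 2) = 3/(-4) = 3*(-¼) = -¾ ≈ -0.75000)
(b(Y(d, -5), 3) + 3*R(2))² = (3*(-5) + 3*2)² = (-15 + 6)² = (-9)² = 81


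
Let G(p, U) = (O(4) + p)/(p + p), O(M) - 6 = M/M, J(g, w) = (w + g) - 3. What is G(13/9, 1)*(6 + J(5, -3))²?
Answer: 950/13 ≈ 73.077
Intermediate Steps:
J(g, w) = -3 + g + w (J(g, w) = (g + w) - 3 = -3 + g + w)
O(M) = 7 (O(M) = 6 + M/M = 6 + 1 = 7)
G(p, U) = (7 + p)/(2*p) (G(p, U) = (7 + p)/(p + p) = (7 + p)/((2*p)) = (7 + p)*(1/(2*p)) = (7 + p)/(2*p))
G(13/9, 1)*(6 + J(5, -3))² = ((7 + 13/9)/(2*((13/9))))*(6 + (-3 + 5 - 3))² = ((7 + 13*(⅑))/(2*((13*(⅑)))))*(6 - 1)² = ((7 + 13/9)/(2*(13/9)))*5² = ((½)*(9/13)*(76/9))*25 = (38/13)*25 = 950/13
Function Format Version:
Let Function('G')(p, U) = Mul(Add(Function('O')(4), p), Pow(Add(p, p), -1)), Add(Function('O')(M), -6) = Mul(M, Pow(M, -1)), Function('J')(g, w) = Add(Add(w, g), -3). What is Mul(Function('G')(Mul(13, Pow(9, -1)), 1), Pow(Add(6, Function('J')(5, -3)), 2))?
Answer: Rational(950, 13) ≈ 73.077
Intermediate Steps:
Function('J')(g, w) = Add(-3, g, w) (Function('J')(g, w) = Add(Add(g, w), -3) = Add(-3, g, w))
Function('O')(M) = 7 (Function('O')(M) = Add(6, Mul(M, Pow(M, -1))) = Add(6, 1) = 7)
Function('G')(p, U) = Mul(Rational(1, 2), Pow(p, -1), Add(7, p)) (Function('G')(p, U) = Mul(Add(7, p), Pow(Add(p, p), -1)) = Mul(Add(7, p), Pow(Mul(2, p), -1)) = Mul(Add(7, p), Mul(Rational(1, 2), Pow(p, -1))) = Mul(Rational(1, 2), Pow(p, -1), Add(7, p)))
Mul(Function('G')(Mul(13, Pow(9, -1)), 1), Pow(Add(6, Function('J')(5, -3)), 2)) = Mul(Mul(Rational(1, 2), Pow(Mul(13, Pow(9, -1)), -1), Add(7, Mul(13, Pow(9, -1)))), Pow(Add(6, Add(-3, 5, -3)), 2)) = Mul(Mul(Rational(1, 2), Pow(Mul(13, Rational(1, 9)), -1), Add(7, Mul(13, Rational(1, 9)))), Pow(Add(6, -1), 2)) = Mul(Mul(Rational(1, 2), Pow(Rational(13, 9), -1), Add(7, Rational(13, 9))), Pow(5, 2)) = Mul(Mul(Rational(1, 2), Rational(9, 13), Rational(76, 9)), 25) = Mul(Rational(38, 13), 25) = Rational(950, 13)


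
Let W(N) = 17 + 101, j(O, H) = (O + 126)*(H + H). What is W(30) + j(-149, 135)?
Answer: -6092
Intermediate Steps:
j(O, H) = 2*H*(126 + O) (j(O, H) = (126 + O)*(2*H) = 2*H*(126 + O))
W(N) = 118
W(30) + j(-149, 135) = 118 + 2*135*(126 - 149) = 118 + 2*135*(-23) = 118 - 6210 = -6092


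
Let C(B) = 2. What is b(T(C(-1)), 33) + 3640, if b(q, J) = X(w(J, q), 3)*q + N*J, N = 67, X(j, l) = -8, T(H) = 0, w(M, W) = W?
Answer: 5851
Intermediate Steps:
b(q, J) = -8*q + 67*J
b(T(C(-1)), 33) + 3640 = (-8*0 + 67*33) + 3640 = (0 + 2211) + 3640 = 2211 + 3640 = 5851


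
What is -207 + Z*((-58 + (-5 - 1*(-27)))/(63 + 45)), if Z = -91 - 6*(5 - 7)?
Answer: -542/3 ≈ -180.67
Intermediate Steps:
Z = -79 (Z = -91 - 6*(-2) = -91 + 12 = -79)
-207 + Z*((-58 + (-5 - 1*(-27)))/(63 + 45)) = -207 - 79*(-58 + (-5 - 1*(-27)))/(63 + 45) = -207 - 79*(-58 + (-5 + 27))/108 = -207 - 79*(-58 + 22)/108 = -207 - (-2844)/108 = -207 - 79*(-⅓) = -207 + 79/3 = -542/3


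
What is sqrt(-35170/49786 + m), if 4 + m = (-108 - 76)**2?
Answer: sqrt(20976341628143)/24893 ≈ 183.99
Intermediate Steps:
m = 33852 (m = -4 + (-108 - 76)**2 = -4 + (-184)**2 = -4 + 33856 = 33852)
sqrt(-35170/49786 + m) = sqrt(-35170/49786 + 33852) = sqrt(-35170*1/49786 + 33852) = sqrt(-17585/24893 + 33852) = sqrt(842660251/24893) = sqrt(20976341628143)/24893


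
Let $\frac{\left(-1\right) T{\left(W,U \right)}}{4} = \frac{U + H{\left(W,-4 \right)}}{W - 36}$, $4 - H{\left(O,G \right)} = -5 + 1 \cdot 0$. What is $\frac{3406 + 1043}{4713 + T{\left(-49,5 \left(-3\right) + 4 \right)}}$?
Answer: $\frac{378165}{400597} \approx 0.944$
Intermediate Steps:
$H{\left(O,G \right)} = 9$ ($H{\left(O,G \right)} = 4 - \left(-5 + 1 \cdot 0\right) = 4 - \left(-5 + 0\right) = 4 - -5 = 4 + 5 = 9$)
$T{\left(W,U \right)} = - \frac{4 \left(9 + U\right)}{-36 + W}$ ($T{\left(W,U \right)} = - 4 \frac{U + 9}{W - 36} = - 4 \frac{9 + U}{-36 + W} = - \frac{4 \left(9 + U\right)}{-36 + W}$)
$\frac{3406 + 1043}{4713 + T{\left(-49,5 \left(-3\right) + 4 \right)}} = \frac{3406 + 1043}{4713 + \frac{4 \left(-9 - \left(5 \left(-3\right) + 4\right)\right)}{-36 - 49}} = \frac{4449}{4713 + \frac{4 \left(-9 - \left(-15 + 4\right)\right)}{-85}} = \frac{4449}{4713 + 4 \left(- \frac{1}{85}\right) \left(-9 - -11\right)} = \frac{4449}{4713 + 4 \left(- \frac{1}{85}\right) \left(-9 + 11\right)} = \frac{4449}{4713 + 4 \left(- \frac{1}{85}\right) 2} = \frac{4449}{4713 - \frac{8}{85}} = \frac{4449}{\frac{400597}{85}} = 4449 \cdot \frac{85}{400597} = \frac{378165}{400597}$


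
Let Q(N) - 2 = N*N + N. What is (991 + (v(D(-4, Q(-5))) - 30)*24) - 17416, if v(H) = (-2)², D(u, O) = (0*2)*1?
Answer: -17049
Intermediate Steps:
Q(N) = 2 + N + N² (Q(N) = 2 + (N*N + N) = 2 + (N² + N) = 2 + (N + N²) = 2 + N + N²)
D(u, O) = 0 (D(u, O) = 0*1 = 0)
v(H) = 4
(991 + (v(D(-4, Q(-5))) - 30)*24) - 17416 = (991 + (4 - 30)*24) - 17416 = (991 - 26*24) - 17416 = (991 - 624) - 17416 = 367 - 17416 = -17049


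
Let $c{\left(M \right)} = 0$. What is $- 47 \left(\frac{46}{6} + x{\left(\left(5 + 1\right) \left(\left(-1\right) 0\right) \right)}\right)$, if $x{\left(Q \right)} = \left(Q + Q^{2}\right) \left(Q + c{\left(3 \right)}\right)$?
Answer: $- \frac{1081}{3} \approx -360.33$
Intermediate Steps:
$x{\left(Q \right)} = Q \left(Q + Q^{2}\right)$ ($x{\left(Q \right)} = \left(Q + Q^{2}\right) \left(Q + 0\right) = \left(Q + Q^{2}\right) Q = Q \left(Q + Q^{2}\right)$)
$- 47 \left(\frac{46}{6} + x{\left(\left(5 + 1\right) \left(\left(-1\right) 0\right) \right)}\right) = - 47 \left(\frac{46}{6} + \left(\left(5 + 1\right) \left(\left(-1\right) 0\right)\right)^{2} \left(1 + \left(5 + 1\right) \left(\left(-1\right) 0\right)\right)\right) = - 47 \left(46 \cdot \frac{1}{6} + \left(6 \cdot 0\right)^{2} \left(1 + 6 \cdot 0\right)\right) = - 47 \left(\frac{23}{3} + 0^{2} \left(1 + 0\right)\right) = - 47 \left(\frac{23}{3} + 0 \cdot 1\right) = - 47 \left(\frac{23}{3} + 0\right) = \left(-47\right) \frac{23}{3} = - \frac{1081}{3}$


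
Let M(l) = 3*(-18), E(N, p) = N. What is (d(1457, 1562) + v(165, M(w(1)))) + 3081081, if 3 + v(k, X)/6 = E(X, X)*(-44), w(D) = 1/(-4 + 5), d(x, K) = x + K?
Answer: 3098338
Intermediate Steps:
d(x, K) = K + x
w(D) = 1 (w(D) = 1/1 = 1)
M(l) = -54
v(k, X) = -18 - 264*X (v(k, X) = -18 + 6*(X*(-44)) = -18 + 6*(-44*X) = -18 - 264*X)
(d(1457, 1562) + v(165, M(w(1)))) + 3081081 = ((1562 + 1457) + (-18 - 264*(-54))) + 3081081 = (3019 + (-18 + 14256)) + 3081081 = (3019 + 14238) + 3081081 = 17257 + 3081081 = 3098338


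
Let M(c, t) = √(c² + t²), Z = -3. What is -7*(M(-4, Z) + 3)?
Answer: -56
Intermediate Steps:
-7*(M(-4, Z) + 3) = -7*(√((-4)² + (-3)²) + 3) = -7*(√(16 + 9) + 3) = -7*(√25 + 3) = -7*(5 + 3) = -7*8 = -56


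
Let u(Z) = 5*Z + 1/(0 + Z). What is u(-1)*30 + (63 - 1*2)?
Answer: -119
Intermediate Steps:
u(Z) = 1/Z + 5*Z (u(Z) = 5*Z + 1/Z = 1/Z + 5*Z)
u(-1)*30 + (63 - 1*2) = (1/(-1) + 5*(-1))*30 + (63 - 1*2) = (-1 - 5)*30 + (63 - 2) = -6*30 + 61 = -180 + 61 = -119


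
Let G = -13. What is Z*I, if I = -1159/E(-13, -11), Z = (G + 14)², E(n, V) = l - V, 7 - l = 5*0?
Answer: -1159/18 ≈ -64.389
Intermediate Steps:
l = 7 (l = 7 - 5*0 = 7 - 1*0 = 7 + 0 = 7)
E(n, V) = 7 - V
Z = 1 (Z = (-13 + 14)² = 1² = 1)
I = -1159/18 (I = -1159/(7 - 1*(-11)) = -1159/(7 + 11) = -1159/18 ≈ -64.389)
Z*I = 1*(-1159/18) = -1159/18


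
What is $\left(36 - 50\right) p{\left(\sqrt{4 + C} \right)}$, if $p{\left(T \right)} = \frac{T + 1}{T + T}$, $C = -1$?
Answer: $-7 - \frac{7 \sqrt{3}}{3} \approx -11.041$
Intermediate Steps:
$p{\left(T \right)} = \frac{1 + T}{2 T}$
$\left(36 - 50\right) p{\left(\sqrt{4 + C} \right)} = \left(36 - 50\right) \frac{1 + \sqrt{4 - 1}}{2 \sqrt{4 - 1}} = \left(36 - 50\right) \frac{1 + \sqrt{3}}{2 \sqrt{3}} = - 14 \frac{\frac{\sqrt{3}}{3} \left(1 + \sqrt{3}\right)}{2} = - 14 \frac{\sqrt{3} \left(1 + \sqrt{3}\right)}{6} = - \frac{7 \sqrt{3} \left(1 + \sqrt{3}\right)}{3}$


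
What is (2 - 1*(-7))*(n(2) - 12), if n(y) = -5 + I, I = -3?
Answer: -180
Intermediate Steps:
n(y) = -8 (n(y) = -5 - 3 = -8)
(2 - 1*(-7))*(n(2) - 12) = (2 - 1*(-7))*(-8 - 12) = (2 + 7)*(-20) = 9*(-20) = -180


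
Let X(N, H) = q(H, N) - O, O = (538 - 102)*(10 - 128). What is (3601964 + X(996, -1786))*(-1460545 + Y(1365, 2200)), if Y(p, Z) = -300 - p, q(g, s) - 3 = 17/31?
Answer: -165603883219220/31 ≈ -5.3421e+12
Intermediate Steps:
q(g, s) = 110/31 (q(g, s) = 3 + 17/31 = 110/31)
O = -51448 (O = 436*(-118) = -51448)
X(N, H) = 1594998/31 (X(N, H) = 110/31 - 1*(-51448) = 110/31 + 51448 = 1594998/31)
(3601964 + X(996, -1786))*(-1460545 + Y(1365, 2200)) = (3601964 + 1594998/31)*(-1460545 + (-300 - 1*1365)) = 113255882*(-1460545 + (-300 - 1365))/31 = 113255882*(-1460545 - 1665)/31 = (113255882/31)*(-1462210) = -165603883219220/31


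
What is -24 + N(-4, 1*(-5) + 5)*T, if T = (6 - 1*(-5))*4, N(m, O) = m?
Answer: -200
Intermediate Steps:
T = 44 (T = (6 + 5)*4 = 11*4 = 44)
-24 + N(-4, 1*(-5) + 5)*T = -24 - 4*44 = -24 - 176 = -200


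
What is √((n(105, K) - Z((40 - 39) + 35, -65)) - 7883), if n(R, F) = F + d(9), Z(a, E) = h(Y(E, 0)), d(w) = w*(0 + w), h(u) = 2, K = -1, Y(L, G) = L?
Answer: I*√7805 ≈ 88.346*I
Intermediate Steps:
d(w) = w² (d(w) = w*w = w²)
Z(a, E) = 2
n(R, F) = 81 + F (n(R, F) = F + 9² = F + 81 = 81 + F)
√((n(105, K) - Z((40 - 39) + 35, -65)) - 7883) = √(((81 - 1) - 1*2) - 7883) = √((80 - 2) - 7883) = √(78 - 7883) = √(-7805) = I*√7805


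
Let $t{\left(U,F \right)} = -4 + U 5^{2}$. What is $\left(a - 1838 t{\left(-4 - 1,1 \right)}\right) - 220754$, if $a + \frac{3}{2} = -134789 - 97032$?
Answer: $- \frac{430949}{2} \approx -2.1547 \cdot 10^{5}$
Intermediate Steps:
$t{\left(U,F \right)} = -4 + 25 U$ ($t{\left(U,F \right)} = -4 + U 25 = -4 + 25 U$)
$a = - \frac{463645}{2}$ ($a = - \frac{3}{2} - 231821 = - \frac{463645}{2} \approx -2.3182 \cdot 10^{5}$)
$\left(a - 1838 t{\left(-4 - 1,1 \right)}\right) - 220754 = \left(- \frac{463645}{2} - 1838 \left(-4 + 25 \left(-4 - 1\right)\right)\right) - 220754 = \left(- \frac{463645}{2} - 1838 \left(-4 + 25 \left(-5\right)\right)\right) - 220754 = \left(- \frac{463645}{2} - 1838 \left(-4 - 125\right)\right) - 220754 = \left(- \frac{463645}{2} - -237102\right) - 220754 = \left(- \frac{463645}{2} + 237102\right) - 220754 = \frac{10559}{2} - 220754 = - \frac{430949}{2}$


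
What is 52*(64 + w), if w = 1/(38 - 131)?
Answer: 309452/93 ≈ 3327.4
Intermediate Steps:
w = -1/93 (w = 1/(-93) = -1/93 ≈ -0.010753)
52*(64 + w) = 52*(64 - 1/93) = 52*(5951/93) = 309452/93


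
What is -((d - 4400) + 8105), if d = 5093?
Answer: -8798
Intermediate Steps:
-((d - 4400) + 8105) = -((5093 - 4400) + 8105) = -(693 + 8105) = -1*8798 = -8798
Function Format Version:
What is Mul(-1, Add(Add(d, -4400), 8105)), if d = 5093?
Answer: -8798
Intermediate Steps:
Mul(-1, Add(Add(d, -4400), 8105)) = Mul(-1, Add(Add(5093, -4400), 8105)) = Mul(-1, Add(693, 8105)) = Mul(-1, 8798) = -8798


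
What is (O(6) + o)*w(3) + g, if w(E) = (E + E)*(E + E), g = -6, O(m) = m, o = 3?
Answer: 318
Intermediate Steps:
w(E) = 4*E² (w(E) = (2*E)*(2*E) = 4*E²)
(O(6) + o)*w(3) + g = (6 + 3)*(4*3²) - 6 = 9*(4*9) - 6 = 9*36 - 6 = 324 - 6 = 318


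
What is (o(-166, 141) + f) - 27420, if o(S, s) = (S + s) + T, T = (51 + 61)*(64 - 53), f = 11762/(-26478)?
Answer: -347039788/13239 ≈ -26213.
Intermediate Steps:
f = -5881/13239 (f = 11762*(-1/26478) = -5881/13239 ≈ -0.44422)
T = 1232 (T = 112*11 = 1232)
o(S, s) = 1232 + S + s (o(S, s) = (S + s) + 1232 = 1232 + S + s)
(o(-166, 141) + f) - 27420 = ((1232 - 166 + 141) - 5881/13239) - 27420 = (1207 - 5881/13239) - 27420 = 15973592/13239 - 27420 = -347039788/13239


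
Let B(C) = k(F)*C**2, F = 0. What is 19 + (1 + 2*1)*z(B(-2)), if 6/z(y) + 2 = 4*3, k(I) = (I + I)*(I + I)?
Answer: 104/5 ≈ 20.800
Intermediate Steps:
k(I) = 4*I**2 (k(I) = (2*I)*(2*I) = 4*I**2)
B(C) = 0 (B(C) = (4*0**2)*C**2 = (4*0)*C**2 = 0*C**2 = 0)
z(y) = 3/5 (z(y) = 6/(-2 + 4*3) = 6/(-2 + 12) = 6/10 = 6*(1/10) = 3/5)
19 + (1 + 2*1)*z(B(-2)) = 19 + (1 + 2*1)*(3/5) = 19 + (1 + 2)*(3/5) = 19 + 3*(3/5) = 19 + 9/5 = 104/5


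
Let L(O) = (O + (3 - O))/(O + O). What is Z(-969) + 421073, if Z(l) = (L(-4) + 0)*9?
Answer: 3368557/8 ≈ 4.2107e+5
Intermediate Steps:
L(O) = 3/(2*O) (L(O) = 3/((2*O)) = 3*(1/(2*O)) = 3/(2*O))
Z(l) = -27/8 (Z(l) = ((3/2)/(-4) + 0)*9 = ((3/2)*(-¼) + 0)*9 = (-3/8 + 0)*9 = -3/8*9 = -27/8)
Z(-969) + 421073 = -27/8 + 421073 = 3368557/8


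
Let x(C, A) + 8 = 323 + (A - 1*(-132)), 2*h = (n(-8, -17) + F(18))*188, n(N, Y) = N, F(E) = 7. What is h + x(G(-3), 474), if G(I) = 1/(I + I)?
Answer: 827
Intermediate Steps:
G(I) = 1/(2*I)
h = -94 (h = ((-8 + 7)*188)/2 = (-1*188)/2 = (1/2)*(-188) = -94)
x(C, A) = 447 + A (x(C, A) = -8 + (323 + (A - 1*(-132))) = -8 + (323 + (A + 132)) = -8 + (323 + (132 + A)) = -8 + (455 + A) = 447 + A)
h + x(G(-3), 474) = -94 + (447 + 474) = -94 + 921 = 827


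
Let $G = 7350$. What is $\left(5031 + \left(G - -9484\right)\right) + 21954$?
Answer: $43819$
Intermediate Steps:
$\left(5031 + \left(G - -9484\right)\right) + 21954 = \left(5031 + \left(7350 - -9484\right)\right) + 21954 = \left(5031 + \left(7350 + 9484\right)\right) + 21954 = \left(5031 + 16834\right) + 21954 = 21865 + 21954 = 43819$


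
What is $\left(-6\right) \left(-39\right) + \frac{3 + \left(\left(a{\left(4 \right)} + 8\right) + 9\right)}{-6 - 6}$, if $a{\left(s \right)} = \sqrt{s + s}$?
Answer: $\frac{697}{3} - \frac{\sqrt{2}}{6} \approx 232.1$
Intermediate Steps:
$a{\left(s \right)} = \sqrt{2} \sqrt{s}$ ($a{\left(s \right)} = \sqrt{2 s} = \sqrt{2} \sqrt{s}$)
$\left(-6\right) \left(-39\right) + \frac{3 + \left(\left(a{\left(4 \right)} + 8\right) + 9\right)}{-6 - 6} = \left(-6\right) \left(-39\right) + \frac{3 + \left(\left(\sqrt{2} \sqrt{4} + 8\right) + 9\right)}{-6 - 6} = 234 + \frac{3 + \left(\left(\sqrt{2} \cdot 2 + 8\right) + 9\right)}{-12} = 234 + \left(3 + \left(\left(2 \sqrt{2} + 8\right) + 9\right)\right) \left(- \frac{1}{12}\right) = 234 + \left(3 + \left(\left(8 + 2 \sqrt{2}\right) + 9\right)\right) \left(- \frac{1}{12}\right) = 234 + \left(3 + \left(17 + 2 \sqrt{2}\right)\right) \left(- \frac{1}{12}\right) = 234 + \left(20 + 2 \sqrt{2}\right) \left(- \frac{1}{12}\right) = 234 - \left(\frac{5}{3} + \frac{\sqrt{2}}{6}\right) = \frac{697}{3} - \frac{\sqrt{2}}{6}$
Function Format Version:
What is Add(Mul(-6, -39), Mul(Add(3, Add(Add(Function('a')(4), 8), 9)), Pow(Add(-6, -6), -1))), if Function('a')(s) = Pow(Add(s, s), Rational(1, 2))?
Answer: Add(Rational(697, 3), Mul(Rational(-1, 6), Pow(2, Rational(1, 2)))) ≈ 232.10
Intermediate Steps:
Function('a')(s) = Mul(Pow(2, Rational(1, 2)), Pow(s, Rational(1, 2))) (Function('a')(s) = Pow(Mul(2, s), Rational(1, 2)) = Mul(Pow(2, Rational(1, 2)), Pow(s, Rational(1, 2))))
Add(Mul(-6, -39), Mul(Add(3, Add(Add(Function('a')(4), 8), 9)), Pow(Add(-6, -6), -1))) = Add(Mul(-6, -39), Mul(Add(3, Add(Add(Mul(Pow(2, Rational(1, 2)), Pow(4, Rational(1, 2))), 8), 9)), Pow(Add(-6, -6), -1))) = Add(234, Mul(Add(3, Add(Add(Mul(Pow(2, Rational(1, 2)), 2), 8), 9)), Pow(-12, -1))) = Add(234, Mul(Add(3, Add(Add(Mul(2, Pow(2, Rational(1, 2))), 8), 9)), Rational(-1, 12))) = Add(234, Mul(Add(3, Add(Add(8, Mul(2, Pow(2, Rational(1, 2)))), 9)), Rational(-1, 12))) = Add(234, Mul(Add(3, Add(17, Mul(2, Pow(2, Rational(1, 2))))), Rational(-1, 12))) = Add(234, Mul(Add(20, Mul(2, Pow(2, Rational(1, 2)))), Rational(-1, 12))) = Add(234, Add(Rational(-5, 3), Mul(Rational(-1, 6), Pow(2, Rational(1, 2))))) = Add(Rational(697, 3), Mul(Rational(-1, 6), Pow(2, Rational(1, 2))))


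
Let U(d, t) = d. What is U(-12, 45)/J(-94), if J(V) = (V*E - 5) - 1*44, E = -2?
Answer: -12/139 ≈ -0.086331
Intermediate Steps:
J(V) = -49 - 2*V (J(V) = (V*(-2) - 5) - 1*44 = (-2*V - 5) - 44 = (-5 - 2*V) - 44 = -49 - 2*V)
U(-12, 45)/J(-94) = -12/(-49 - 2*(-94)) = -12/(-49 + 188) = -12/139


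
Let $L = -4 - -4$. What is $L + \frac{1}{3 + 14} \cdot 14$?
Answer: $\frac{14}{17} \approx 0.82353$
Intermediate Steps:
$L = 0$ ($L = -4 + 4 = 0$)
$L + \frac{1}{3 + 14} \cdot 14 = 0 + \frac{1}{3 + 14} \cdot 14 = 0 + \frac{1}{17} \cdot 14 = 0 + \frac{14}{17} = \frac{14}{17}$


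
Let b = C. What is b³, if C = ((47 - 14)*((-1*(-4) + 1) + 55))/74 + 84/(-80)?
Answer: 6883939165167/405224000 ≈ 16988.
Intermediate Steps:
C = 19023/740 (C = (33*((4 + 1) + 55))*(1/74) + 84*(-1/80) = (33*(5 + 55))*(1/74) - 21/20 = (33*60)*(1/74) - 21/20 = 1980*(1/74) - 21/20 = 990/37 - 21/20 = 19023/740 ≈ 25.707)
b = 19023/740 ≈ 25.707
b³ = (19023/740)³ = 6883939165167/405224000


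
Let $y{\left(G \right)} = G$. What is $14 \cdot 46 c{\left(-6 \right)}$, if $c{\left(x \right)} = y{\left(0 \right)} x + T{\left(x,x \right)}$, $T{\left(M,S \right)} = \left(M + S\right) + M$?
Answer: $-11592$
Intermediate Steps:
$T{\left(M,S \right)} = S + 2 M$
$c{\left(x \right)} = 3 x$ ($c{\left(x \right)} = 0 x + \left(x + 2 x\right) = 0 + 3 x = 3 x$)
$14 \cdot 46 c{\left(-6 \right)} = 14 \cdot 46 \cdot 3 \left(-6\right) = 644 \left(-18\right) = -11592$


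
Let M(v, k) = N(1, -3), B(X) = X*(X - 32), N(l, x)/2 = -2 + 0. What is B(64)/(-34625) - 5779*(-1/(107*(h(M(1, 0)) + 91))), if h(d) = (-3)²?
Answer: 7127371/14819500 ≈ 0.48095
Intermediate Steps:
N(l, x) = -4 (N(l, x) = 2*(-2 + 0) = 2*(-2) = -4)
B(X) = X*(-32 + X)
M(v, k) = -4
h(d) = 9
B(64)/(-34625) - 5779*(-1/(107*(h(M(1, 0)) + 91))) = (64*(-32 + 64))/(-34625) - 5779*(-1/(107*(9 + 91))) = (64*32)*(-1/34625) - 5779/((-107*100)) = 2048*(-1/34625) - 5779/(-10700) = -2048/34625 - 5779*(-1/10700) = -2048/34625 + 5779/10700 = 7127371/14819500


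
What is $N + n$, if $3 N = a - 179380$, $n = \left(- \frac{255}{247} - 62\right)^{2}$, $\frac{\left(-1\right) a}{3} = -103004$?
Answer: $\frac{8635899971}{183027} \approx 47184.0$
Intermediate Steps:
$a = 309012$ ($a = \left(-3\right) \left(-103004\right) = 309012$)
$n = \frac{242393761}{61009}$ ($n = \left(\left(-255\right) \frac{1}{247} - 62\right)^{2} = \left(- \frac{255}{247} - 62\right)^{2} = \left(- \frac{15569}{247}\right)^{2} = \frac{242393761}{61009} \approx 3973.1$)
$N = \frac{129632}{3}$ ($N = \frac{309012 - 179380}{3} = \frac{1}{3} \cdot 129632 = \frac{129632}{3} \approx 43211.0$)
$N + n = \frac{129632}{3} + \frac{242393761}{61009} = \frac{8635899971}{183027}$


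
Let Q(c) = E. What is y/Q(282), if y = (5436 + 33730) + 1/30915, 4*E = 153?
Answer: 284898092/278235 ≈ 1023.9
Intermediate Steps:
E = 153/4 (E = (¼)*153 = 153/4 ≈ 38.250)
y = 1210816891/30915 (y = 39166 + 1/30915 = 1210816891/30915 ≈ 39166.)
Q(c) = 153/4
y/Q(282) = 1210816891/(30915*(153/4)) = (1210816891/30915)*(4/153) = 284898092/278235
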